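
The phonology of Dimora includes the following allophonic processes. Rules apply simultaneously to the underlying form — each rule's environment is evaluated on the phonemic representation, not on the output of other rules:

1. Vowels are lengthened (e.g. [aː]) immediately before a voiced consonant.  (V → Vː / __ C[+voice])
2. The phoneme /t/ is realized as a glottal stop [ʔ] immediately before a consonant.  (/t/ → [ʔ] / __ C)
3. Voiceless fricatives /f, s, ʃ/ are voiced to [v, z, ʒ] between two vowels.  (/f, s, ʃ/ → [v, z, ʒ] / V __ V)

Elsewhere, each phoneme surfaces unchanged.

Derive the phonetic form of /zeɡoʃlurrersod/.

/z/ — not in any rule's target class → [z].
Rule 1 applies to /e/ (between /z/ and /ɡ/: before a voiced consonant) → [eː].
/ɡ/ (between /e/ and /o/): no rule targets it → [ɡ].
/o/ (between /ɡ/ and /ʃ/): rule 1 targets it, but not before a voiced consonant → unchanged [o].
/ʃ/ (between /o/ and /l/): rule 3 targets it, but not between two vowels → unchanged [ʃ].
/l/ stays [l].
/u/ — between /l/ and /r/, before a voiced consonant — surfaces as [uː] (rule 1).
/r/ (between /u/ and /r/): no rule targets it → [r].
/r/ (between /r/ and /e/): no rule targets it → [r].
/e/ — between /r/ and /r/, before a voiced consonant — surfaces as [eː] (rule 1).
/r/ — not in any rule's target class → [r].
/s/ (between /r/ and /o/) fails the environment for rule 3, so it stays [s].
/o/ (between /s/ and /d/) occurs before a voiced consonant → [oː] by rule 1.
/d/ (word-final): no rule targets it → [d].

[zeːɡoʃluːrreːrsoːd]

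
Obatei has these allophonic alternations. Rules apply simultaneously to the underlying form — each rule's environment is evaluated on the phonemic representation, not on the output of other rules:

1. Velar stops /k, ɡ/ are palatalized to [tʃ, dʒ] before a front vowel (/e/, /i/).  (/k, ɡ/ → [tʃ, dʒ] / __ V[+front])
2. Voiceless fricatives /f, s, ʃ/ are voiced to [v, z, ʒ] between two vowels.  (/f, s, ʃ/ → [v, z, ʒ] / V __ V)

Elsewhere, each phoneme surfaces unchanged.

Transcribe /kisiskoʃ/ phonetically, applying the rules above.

/k/ — word-initial, before a front vowel — surfaces as [tʃ] (rule 1).
/i/ — not in any rule's target class → [i].
/s/ (between /i/ and /i/) occurs between two vowels → [z] by rule 2.
/i/ stays [i].
/s/ (between /i/ and /k/): rule 2 targets it, but not between two vowels → unchanged [s].
/k/ (between /s/ and /o/) fails the environment for rule 1, so it stays [k].
/o/ stays [o].
/ʃ/ (word-final) fails the environment for rule 2, so it stays [ʃ].

[tʃiziskoʃ]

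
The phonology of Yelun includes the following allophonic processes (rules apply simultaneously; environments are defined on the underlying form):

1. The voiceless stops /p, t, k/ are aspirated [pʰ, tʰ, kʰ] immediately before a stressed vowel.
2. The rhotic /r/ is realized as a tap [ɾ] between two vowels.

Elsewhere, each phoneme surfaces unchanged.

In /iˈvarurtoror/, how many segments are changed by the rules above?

2

Segments that undergo a rule: /r/ → [ɾ] (rule 2); /r/ → [ɾ] (rule 2).
All other segments surface unchanged.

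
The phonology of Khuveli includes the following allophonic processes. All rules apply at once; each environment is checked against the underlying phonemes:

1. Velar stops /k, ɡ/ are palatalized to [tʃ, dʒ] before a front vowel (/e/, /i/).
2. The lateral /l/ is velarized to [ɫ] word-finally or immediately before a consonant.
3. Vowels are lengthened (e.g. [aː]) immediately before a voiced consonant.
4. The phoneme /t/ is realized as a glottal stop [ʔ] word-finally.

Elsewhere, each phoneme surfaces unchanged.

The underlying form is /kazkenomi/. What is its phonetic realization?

[kaːztʃeːnoːmi]

/k/ (word-initial) is in the target of rule 1 but the environment (before a front vowel) is not met → [k].
Rule 3 applies to /a/ (between /k/ and /z/: before a voiced consonant) → [aː].
Rule 1 applies to /k/ (between /z/ and /e/: before a front vowel) → [tʃ].
/e/ (between /k/ and /n/): before a voiced consonant, so rule 3 applies → [eː].
/o/ meets the environment for rule 3 (before a voiced consonant) → [oː].
/i/ — word-final; rule 3 does not apply here → [i].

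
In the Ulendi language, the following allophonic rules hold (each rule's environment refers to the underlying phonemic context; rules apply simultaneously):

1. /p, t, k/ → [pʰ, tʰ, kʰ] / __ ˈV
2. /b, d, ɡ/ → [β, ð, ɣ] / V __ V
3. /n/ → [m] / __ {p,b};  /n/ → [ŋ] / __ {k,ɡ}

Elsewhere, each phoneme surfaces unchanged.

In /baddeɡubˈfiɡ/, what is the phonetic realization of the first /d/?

[d]

/d/ — between /a/ and /d/; rule 2 does not apply here → [d].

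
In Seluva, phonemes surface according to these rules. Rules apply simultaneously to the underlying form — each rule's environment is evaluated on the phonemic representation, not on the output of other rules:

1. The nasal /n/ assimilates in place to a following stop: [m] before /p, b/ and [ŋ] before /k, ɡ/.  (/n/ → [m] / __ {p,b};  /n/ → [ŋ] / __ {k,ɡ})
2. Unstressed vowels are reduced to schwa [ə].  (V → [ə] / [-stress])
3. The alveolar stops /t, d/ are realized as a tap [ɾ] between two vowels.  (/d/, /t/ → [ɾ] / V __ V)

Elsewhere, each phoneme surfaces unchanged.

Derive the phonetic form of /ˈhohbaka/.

/h/ — not in any rule's target class → [h].
/o/ (between /h/ and /h/): rule 2 targets it, but not in an unstressed syllable → unchanged [o].
/h/ (between /o/ and /b/): no rule targets it → [h].
/b/ — not in any rule's target class → [b].
Rule 2 applies to /a/ (between /b/ and /k/: in an unstressed syllable) → [ə].
/k/ stays [k].
Rule 2 applies to /a/ (word-final: in an unstressed syllable) → [ə].

[ˈhohbəkə]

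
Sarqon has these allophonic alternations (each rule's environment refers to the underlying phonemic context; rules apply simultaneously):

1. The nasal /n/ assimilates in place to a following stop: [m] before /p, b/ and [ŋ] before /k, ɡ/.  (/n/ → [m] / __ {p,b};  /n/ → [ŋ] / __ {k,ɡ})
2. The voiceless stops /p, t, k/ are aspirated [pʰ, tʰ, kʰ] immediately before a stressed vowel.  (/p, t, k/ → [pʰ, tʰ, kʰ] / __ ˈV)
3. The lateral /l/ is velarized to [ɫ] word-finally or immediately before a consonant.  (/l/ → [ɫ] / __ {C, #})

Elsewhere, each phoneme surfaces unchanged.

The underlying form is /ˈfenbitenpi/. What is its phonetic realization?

[ˈfembitempi]

/n/ meets the environment for rule 1 (before a labial or velar stop) → [m].
/t/ — between /i/ and /e/; rule 2 does not apply here → [t].
/n/ (between /e/ and /p/) occurs before a labial or velar stop → [m] by rule 1.
/p/ (between /n/ and /i/) is in the target of rule 2 but the environment (immediately before a stressed vowel) is not met → [p].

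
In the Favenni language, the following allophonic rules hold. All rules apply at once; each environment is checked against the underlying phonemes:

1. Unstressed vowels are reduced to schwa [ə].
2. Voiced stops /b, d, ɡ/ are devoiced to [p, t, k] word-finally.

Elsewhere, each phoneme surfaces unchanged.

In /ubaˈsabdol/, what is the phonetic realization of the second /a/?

[a]

/a/ — between /s/ and /b/; rule 1 does not apply here → [a].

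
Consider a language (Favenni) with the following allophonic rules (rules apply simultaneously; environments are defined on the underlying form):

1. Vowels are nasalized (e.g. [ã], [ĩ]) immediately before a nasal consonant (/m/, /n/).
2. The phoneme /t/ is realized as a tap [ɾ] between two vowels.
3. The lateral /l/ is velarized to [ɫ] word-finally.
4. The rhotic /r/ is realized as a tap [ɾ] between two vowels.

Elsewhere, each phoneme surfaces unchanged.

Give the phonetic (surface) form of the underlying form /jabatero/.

[jabaɾeɾo]

/j/ stays [j].
/a/ (between /j/ and /b/): rule 1 targets it, but not before a nasal consonant → unchanged [a].
/b/ (between /a/ and /a/): no rule targets it → [b].
/a/ — between /b/ and /t/; rule 1 does not apply here → [a].
/t/ meets the environment for rule 2 (between two vowels) → [ɾ].
/e/ (between /t/ and /r/) is in the target of rule 1 but the environment (before a nasal consonant) is not met → [e].
Rule 4 applies to /r/ (between /e/ and /o/: between two vowels) → [ɾ].
/o/ (word-final): rule 1 targets it, but not before a nasal consonant → unchanged [o].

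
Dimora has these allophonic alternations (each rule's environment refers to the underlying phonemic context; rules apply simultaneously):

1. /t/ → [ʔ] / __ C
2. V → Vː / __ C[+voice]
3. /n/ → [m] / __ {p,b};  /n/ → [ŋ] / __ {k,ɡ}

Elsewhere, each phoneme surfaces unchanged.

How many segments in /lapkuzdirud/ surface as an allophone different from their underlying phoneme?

3

Segments that undergo a rule: /u/ → [uː] (rule 2); /i/ → [iː] (rule 2); /u/ → [uː] (rule 2).
All other segments surface unchanged.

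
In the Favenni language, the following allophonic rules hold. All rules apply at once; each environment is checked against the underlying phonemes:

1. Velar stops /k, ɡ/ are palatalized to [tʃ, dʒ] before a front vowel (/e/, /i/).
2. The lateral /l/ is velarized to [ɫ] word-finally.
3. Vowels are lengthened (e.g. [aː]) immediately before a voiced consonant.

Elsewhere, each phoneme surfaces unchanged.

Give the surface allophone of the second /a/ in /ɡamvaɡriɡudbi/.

[aː]

/a/ — between /v/ and /ɡ/, before a voiced consonant — surfaces as [aː] (rule 3).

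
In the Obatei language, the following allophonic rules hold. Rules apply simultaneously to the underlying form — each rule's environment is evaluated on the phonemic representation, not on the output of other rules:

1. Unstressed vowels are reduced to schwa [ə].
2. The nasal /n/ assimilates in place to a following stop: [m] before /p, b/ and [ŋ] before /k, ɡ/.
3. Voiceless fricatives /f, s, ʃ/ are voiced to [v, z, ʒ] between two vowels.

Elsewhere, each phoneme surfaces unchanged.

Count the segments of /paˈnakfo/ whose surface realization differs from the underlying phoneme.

2

Segments that undergo a rule: /a/ → [ə] (rule 1); /o/ → [ə] (rule 1).
All other segments surface unchanged.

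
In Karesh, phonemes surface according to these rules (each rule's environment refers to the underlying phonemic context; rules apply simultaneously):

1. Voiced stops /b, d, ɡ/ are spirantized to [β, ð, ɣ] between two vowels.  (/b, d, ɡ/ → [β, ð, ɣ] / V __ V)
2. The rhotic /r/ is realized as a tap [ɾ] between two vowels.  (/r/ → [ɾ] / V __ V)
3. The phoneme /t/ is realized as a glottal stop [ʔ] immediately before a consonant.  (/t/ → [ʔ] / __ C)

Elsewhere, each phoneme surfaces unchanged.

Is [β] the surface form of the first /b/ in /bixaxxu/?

/b/ (word-initial) is in the target of rule 1 but the environment (between two vowels) is not met → [b].
The actual realization is [b], not [β].

No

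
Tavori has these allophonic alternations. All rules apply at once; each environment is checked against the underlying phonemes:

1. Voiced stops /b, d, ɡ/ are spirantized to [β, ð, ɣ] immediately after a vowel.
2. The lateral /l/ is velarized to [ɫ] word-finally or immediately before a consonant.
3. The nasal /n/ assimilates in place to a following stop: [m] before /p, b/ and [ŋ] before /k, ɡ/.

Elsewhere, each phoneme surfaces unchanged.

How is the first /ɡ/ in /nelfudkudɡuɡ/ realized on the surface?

/ɡ/ — between /d/ and /u/; rule 1 does not apply here → [ɡ].

[ɡ]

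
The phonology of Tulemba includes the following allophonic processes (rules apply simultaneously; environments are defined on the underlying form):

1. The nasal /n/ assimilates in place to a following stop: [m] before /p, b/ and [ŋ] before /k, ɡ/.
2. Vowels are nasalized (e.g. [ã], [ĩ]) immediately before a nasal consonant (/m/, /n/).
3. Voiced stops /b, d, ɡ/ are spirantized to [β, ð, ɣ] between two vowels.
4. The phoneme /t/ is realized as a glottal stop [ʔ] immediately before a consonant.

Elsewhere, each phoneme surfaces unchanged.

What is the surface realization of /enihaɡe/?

[ẽnihaɣe]

/e/ meets the environment for rule 2 (before a nasal consonant) → [ẽ].
/n/ (between /e/ and /i/) is in the target of rule 1 but the environment (before a labial or velar stop) is not met → [n].
/i/ — between /n/ and /h/; rule 2 does not apply here → [i].
/h/ (between /i/ and /a/) is unaffected → [h].
/a/ (between /h/ and /ɡ/): rule 2 targets it, but not before a nasal consonant → unchanged [a].
/ɡ/ — between /a/ and /e/, between two vowels — surfaces as [ɣ] (rule 3).
/e/ (word-final) fails the environment for rule 2, so it stays [e].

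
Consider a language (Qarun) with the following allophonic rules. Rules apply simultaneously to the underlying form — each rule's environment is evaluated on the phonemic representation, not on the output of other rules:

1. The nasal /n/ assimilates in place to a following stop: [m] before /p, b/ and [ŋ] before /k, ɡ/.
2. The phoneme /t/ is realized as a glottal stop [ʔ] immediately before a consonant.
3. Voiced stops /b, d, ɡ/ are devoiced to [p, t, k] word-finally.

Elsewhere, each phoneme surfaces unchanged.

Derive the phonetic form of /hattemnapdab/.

[haʔtemnapdap]

/h/ (word-initial): no rule targets it → [h].
/a/ stays [a].
/t/ (between /a/ and /t/): immediately before a consonant, so rule 2 applies → [ʔ].
/t/ (between /t/ and /e/) fails the environment for rule 2, so it stays [t].
/e/ — not in any rule's target class → [e].
/m/ stays [m].
/n/ (between /m/ and /a/) is in the target of rule 1 but the environment (before a labial or velar stop) is not met → [n].
/a/ stays [a].
/p/ (between /a/ and /d/) is unaffected → [p].
/d/ (between /p/ and /a/) fails the environment for rule 3, so it stays [d].
/a/ stays [a].
Rule 3 applies to /b/ (word-final: word-finally) → [p].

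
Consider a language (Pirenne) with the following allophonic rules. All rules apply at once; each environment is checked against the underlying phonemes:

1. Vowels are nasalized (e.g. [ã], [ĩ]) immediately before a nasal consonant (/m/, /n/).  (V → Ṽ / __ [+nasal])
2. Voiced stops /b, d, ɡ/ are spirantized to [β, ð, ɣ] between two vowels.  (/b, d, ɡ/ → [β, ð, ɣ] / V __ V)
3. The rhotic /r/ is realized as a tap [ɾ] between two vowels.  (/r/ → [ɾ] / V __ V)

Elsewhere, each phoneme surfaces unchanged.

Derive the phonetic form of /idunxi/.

/i/ (word-initial) fails the environment for rule 1, so it stays [i].
Rule 2 applies to /d/ (between /i/ and /u/: between two vowels) → [ð].
/u/ (between /d/ and /n/): before a nasal consonant, so rule 1 applies → [ũ].
/n/ (between /u/ and /x/) is unaffected → [n].
/x/ — not in any rule's target class → [x].
/i/ (word-final) fails the environment for rule 1, so it stays [i].

[iðũnxi]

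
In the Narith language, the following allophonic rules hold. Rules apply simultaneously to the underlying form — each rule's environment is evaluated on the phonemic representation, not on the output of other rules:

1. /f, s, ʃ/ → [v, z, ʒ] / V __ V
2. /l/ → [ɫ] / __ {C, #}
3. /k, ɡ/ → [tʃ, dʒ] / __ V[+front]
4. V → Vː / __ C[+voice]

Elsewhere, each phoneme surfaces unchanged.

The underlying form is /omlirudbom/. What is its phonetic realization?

/o/ — word-initial, before a voiced consonant — surfaces as [oː] (rule 4).
/m/ stays [m].
/l/ (between /m/ and /i/): rule 2 targets it, but not word-finally or immediately before a consonant → unchanged [l].
/i/ meets the environment for rule 4 (before a voiced consonant) → [iː].
/r/ stays [r].
/u/ — between /r/ and /d/, before a voiced consonant — surfaces as [uː] (rule 4).
/d/ — not in any rule's target class → [d].
/b/ (between /d/ and /o/) is unaffected → [b].
/o/ meets the environment for rule 4 (before a voiced consonant) → [oː].
/m/ (word-final): no rule targets it → [m].

[oːmliːruːdboːm]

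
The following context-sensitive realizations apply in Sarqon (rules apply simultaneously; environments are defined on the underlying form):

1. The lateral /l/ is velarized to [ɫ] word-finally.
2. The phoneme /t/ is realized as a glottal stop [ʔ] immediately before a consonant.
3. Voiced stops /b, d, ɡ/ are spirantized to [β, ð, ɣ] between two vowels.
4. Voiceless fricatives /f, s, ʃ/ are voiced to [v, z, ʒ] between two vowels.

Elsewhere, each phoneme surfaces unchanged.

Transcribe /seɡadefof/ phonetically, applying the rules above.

[seɣaðevof]

/s/ (word-initial) fails the environment for rule 4, so it stays [s].
/e/ — not in any rule's target class → [e].
/ɡ/ meets the environment for rule 3 (between two vowels) → [ɣ].
/a/ stays [a].
/d/ meets the environment for rule 3 (between two vowels) → [ð].
/e/ (between /d/ and /f/): no rule targets it → [e].
/f/ (between /e/ and /o/): between two vowels, so rule 4 applies → [v].
/o/ stays [o].
/f/ — word-final; rule 4 does not apply here → [f].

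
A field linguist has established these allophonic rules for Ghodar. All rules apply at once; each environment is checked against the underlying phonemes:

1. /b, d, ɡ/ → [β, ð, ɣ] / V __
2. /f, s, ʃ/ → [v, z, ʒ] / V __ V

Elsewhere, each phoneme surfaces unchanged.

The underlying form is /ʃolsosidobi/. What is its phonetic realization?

[ʃolsoziðoβi]

/ʃ/ (word-initial) is in the target of rule 2 but the environment (between two vowels) is not met → [ʃ].
/o/ (between /ʃ/ and /l/): no rule targets it → [o].
/l/ (between /o/ and /s/) is unaffected → [l].
/s/ (between /l/ and /o/) is in the target of rule 2 but the environment (between two vowels) is not met → [s].
/o/ (between /s/ and /s/): no rule targets it → [o].
/s/ — between /o/ and /i/, between two vowels — surfaces as [z] (rule 2).
/i/ — not in any rule's target class → [i].
/d/ (between /i/ and /o/) occurs immediately after a vowel → [ð] by rule 1.
/o/ stays [o].
/b/ (between /o/ and /i/) occurs immediately after a vowel → [β] by rule 1.
/i/ stays [i].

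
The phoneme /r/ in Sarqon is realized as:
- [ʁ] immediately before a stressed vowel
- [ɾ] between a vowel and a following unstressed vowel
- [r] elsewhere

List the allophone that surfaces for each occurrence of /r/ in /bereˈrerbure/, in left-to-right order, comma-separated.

Occurrence 1 (position 3): between a vowel and a following unstressed vowel → [ɾ].
Occurrence 2 (position 5): immediately before a stressed vowel → [ʁ].
Occurrence 3 (position 7): no conditioning environment matches → elsewhere allophone [r].
Occurrence 4 (position 10): between a vowel and a following unstressed vowel → [ɾ].

[ɾ], [ʁ], [r], [ɾ]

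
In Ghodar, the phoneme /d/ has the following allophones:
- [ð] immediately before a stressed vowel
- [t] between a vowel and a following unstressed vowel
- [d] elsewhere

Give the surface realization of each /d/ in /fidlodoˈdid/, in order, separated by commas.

Occurrence 1 (position 3): no conditioning environment matches → elsewhere allophone [d].
Occurrence 2 (position 6): between a vowel and a following unstressed vowel → [t].
Occurrence 3 (position 8): immediately before a stressed vowel → [ð].
Occurrence 4 (position 10): no conditioning environment matches → elsewhere allophone [d].

[d], [t], [ð], [d]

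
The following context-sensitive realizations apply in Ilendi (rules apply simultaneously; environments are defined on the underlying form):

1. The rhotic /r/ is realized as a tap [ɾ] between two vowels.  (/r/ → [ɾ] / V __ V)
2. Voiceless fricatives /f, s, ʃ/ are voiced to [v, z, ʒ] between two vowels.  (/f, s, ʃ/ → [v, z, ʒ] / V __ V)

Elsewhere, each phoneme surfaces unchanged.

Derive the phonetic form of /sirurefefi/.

[siɾuɾevevi]

/s/ (word-initial): rule 2 targets it, but not between two vowels → unchanged [s].
/i/ stays [i].
/r/ (between /i/ and /u/): between two vowels, so rule 1 applies → [ɾ].
/u/ — not in any rule's target class → [u].
Rule 1 applies to /r/ (between /u/ and /e/: between two vowels) → [ɾ].
/e/ stays [e].
/f/ (between /e/ and /e/): between two vowels, so rule 2 applies → [v].
/e/ (between /f/ and /f/) is unaffected → [e].
/f/ — between /e/ and /i/, between two vowels — surfaces as [v] (rule 2).
/i/ (word-final): no rule targets it → [i].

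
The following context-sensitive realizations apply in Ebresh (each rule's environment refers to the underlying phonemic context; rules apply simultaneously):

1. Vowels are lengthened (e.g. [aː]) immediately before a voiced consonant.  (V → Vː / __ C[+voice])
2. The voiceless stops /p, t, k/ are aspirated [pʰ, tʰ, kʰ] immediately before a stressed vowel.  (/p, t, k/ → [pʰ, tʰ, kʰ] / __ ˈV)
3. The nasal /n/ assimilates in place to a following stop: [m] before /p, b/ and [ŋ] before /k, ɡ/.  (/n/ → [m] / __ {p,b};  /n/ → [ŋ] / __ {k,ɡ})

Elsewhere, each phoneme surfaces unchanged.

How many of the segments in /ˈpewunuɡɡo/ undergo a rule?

Segments that undergo a rule: /p/ → [pʰ] (rule 2); /e/ → [eː] (rule 1); /u/ → [uː] (rule 1); /u/ → [uː] (rule 1).
All other segments surface unchanged.

4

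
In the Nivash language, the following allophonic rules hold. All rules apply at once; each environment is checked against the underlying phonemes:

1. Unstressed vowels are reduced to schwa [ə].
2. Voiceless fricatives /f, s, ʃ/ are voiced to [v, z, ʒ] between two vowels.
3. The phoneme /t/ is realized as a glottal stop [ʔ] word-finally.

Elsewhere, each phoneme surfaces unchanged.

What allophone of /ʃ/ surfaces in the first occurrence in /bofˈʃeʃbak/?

/ʃ/ — between /f/ and /e/; rule 2 does not apply here → [ʃ].

[ʃ]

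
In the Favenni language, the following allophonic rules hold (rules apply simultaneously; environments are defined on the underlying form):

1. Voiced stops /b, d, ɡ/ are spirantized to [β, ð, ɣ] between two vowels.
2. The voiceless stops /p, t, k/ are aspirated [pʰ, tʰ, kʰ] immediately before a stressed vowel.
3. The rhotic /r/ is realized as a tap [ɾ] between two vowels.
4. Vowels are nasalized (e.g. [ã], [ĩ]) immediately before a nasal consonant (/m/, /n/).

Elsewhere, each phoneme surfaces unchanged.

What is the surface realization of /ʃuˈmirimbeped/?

/u/ meets the environment for rule 4 (before a nasal consonant) → [ũ].
/i/ (between /m/ and /r/) is in the target of rule 4 but the environment (before a nasal consonant) is not met → [i].
/r/ (between /i/ and /i/) occurs between two vowels → [ɾ] by rule 3.
Rule 4 applies to /i/ (between /r/ and /m/: before a nasal consonant) → [ĩ].
/b/ — between /m/ and /e/; rule 1 does not apply here → [b].
/e/ — between /b/ and /p/; rule 4 does not apply here → [e].
/p/ (between /e/ and /e/): rule 2 targets it, but not immediately before a stressed vowel → unchanged [p].
/e/ (between /p/ and /d/) is in the target of rule 4 but the environment (before a nasal consonant) is not met → [e].
/d/ (word-final) fails the environment for rule 1, so it stays [d].

[ʃũˈmiɾĩmbeped]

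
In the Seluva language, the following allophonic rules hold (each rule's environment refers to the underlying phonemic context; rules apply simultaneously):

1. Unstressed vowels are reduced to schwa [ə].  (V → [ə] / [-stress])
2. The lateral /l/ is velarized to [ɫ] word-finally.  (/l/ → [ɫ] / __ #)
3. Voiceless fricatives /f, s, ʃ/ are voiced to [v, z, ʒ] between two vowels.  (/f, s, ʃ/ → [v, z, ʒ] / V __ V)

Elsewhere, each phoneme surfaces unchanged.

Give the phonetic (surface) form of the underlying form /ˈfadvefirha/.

/f/ — word-initial; rule 3 does not apply here → [f].
/a/ (between /f/ and /d/): rule 1 targets it, but not in an unstressed syllable → unchanged [a].
/d/ stays [d].
/v/ stays [v].
/e/ — between /v/ and /f/, in an unstressed syllable — surfaces as [ə] (rule 1).
Rule 3 applies to /f/ (between /e/ and /i/: between two vowels) → [v].
/i/ (between /f/ and /r/): in an unstressed syllable, so rule 1 applies → [ə].
/r/ (between /i/ and /h/): no rule targets it → [r].
/h/ — not in any rule's target class → [h].
Rule 1 applies to /a/ (word-final: in an unstressed syllable) → [ə].

[ˈfadvəvərhə]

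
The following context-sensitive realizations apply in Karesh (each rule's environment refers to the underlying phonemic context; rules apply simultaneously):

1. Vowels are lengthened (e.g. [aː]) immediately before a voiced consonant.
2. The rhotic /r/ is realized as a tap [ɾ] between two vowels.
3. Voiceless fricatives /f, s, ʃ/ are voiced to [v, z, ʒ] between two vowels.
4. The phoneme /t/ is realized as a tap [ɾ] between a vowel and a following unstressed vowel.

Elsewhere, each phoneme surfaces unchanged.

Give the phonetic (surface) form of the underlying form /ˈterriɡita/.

[ˈteːrriːɡiɾa]

/t/ (word-initial) fails the environment for rule 4, so it stays [t].
/e/ — between /t/ and /r/, before a voiced consonant — surfaces as [eː] (rule 1).
/r/ — between /e/ and /r/; rule 2 does not apply here → [r].
/r/ (between /r/ and /i/): rule 2 targets it, but not between two vowels → unchanged [r].
/i/ — between /r/ and /ɡ/, before a voiced consonant — surfaces as [iː] (rule 1).
/ɡ/ (between /i/ and /i/): no rule targets it → [ɡ].
/i/ (between /ɡ/ and /t/) fails the environment for rule 1, so it stays [i].
/t/ (between /i/ and /a/) occurs between a vowel and a following unstressed vowel → [ɾ] by rule 4.
/a/ (word-final) is in the target of rule 1 but the environment (before a voiced consonant) is not met → [a].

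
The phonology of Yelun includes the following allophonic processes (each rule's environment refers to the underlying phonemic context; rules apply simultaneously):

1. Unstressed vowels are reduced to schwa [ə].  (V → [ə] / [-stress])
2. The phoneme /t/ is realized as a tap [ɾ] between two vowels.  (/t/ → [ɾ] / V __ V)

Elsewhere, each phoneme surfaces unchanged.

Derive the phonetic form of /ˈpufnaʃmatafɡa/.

/p/ — not in any rule's target class → [p].
/u/ (between /p/ and /f/): rule 1 targets it, but not in an unstressed syllable → unchanged [u].
/f/ stays [f].
/n/ — not in any rule's target class → [n].
/a/ — between /n/ and /ʃ/, in an unstressed syllable — surfaces as [ə] (rule 1).
/ʃ/ — not in any rule's target class → [ʃ].
/m/ — not in any rule's target class → [m].
/a/ — between /m/ and /t/, in an unstressed syllable — surfaces as [ə] (rule 1).
/t/ meets the environment for rule 2 (between two vowels) → [ɾ].
/a/ meets the environment for rule 1 (in an unstressed syllable) → [ə].
/f/ stays [f].
/ɡ/ (between /f/ and /a/) is unaffected → [ɡ].
Rule 1 applies to /a/ (word-final: in an unstressed syllable) → [ə].

[ˈpufnəʃməɾəfɡə]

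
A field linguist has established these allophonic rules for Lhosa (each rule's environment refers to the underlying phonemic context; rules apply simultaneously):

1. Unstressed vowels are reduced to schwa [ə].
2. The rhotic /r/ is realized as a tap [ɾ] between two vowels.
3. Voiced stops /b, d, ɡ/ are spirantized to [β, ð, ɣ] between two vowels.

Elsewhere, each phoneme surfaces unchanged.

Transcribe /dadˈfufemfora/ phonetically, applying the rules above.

[dədˈfufəmfəɾə]

/d/ (word-initial) fails the environment for rule 3, so it stays [d].
/a/ (between /d/ and /d/): in an unstressed syllable, so rule 1 applies → [ə].
/d/ — between /a/ and /f/; rule 3 does not apply here → [d].
/u/ (between /f/ and /f/): rule 1 targets it, but not in an unstressed syllable → unchanged [u].
/e/ meets the environment for rule 1 (in an unstressed syllable) → [ə].
/o/ (between /f/ and /r/) occurs in an unstressed syllable → [ə] by rule 1.
Rule 2 applies to /r/ (between /o/ and /a/: between two vowels) → [ɾ].
/a/ — word-final, in an unstressed syllable — surfaces as [ə] (rule 1).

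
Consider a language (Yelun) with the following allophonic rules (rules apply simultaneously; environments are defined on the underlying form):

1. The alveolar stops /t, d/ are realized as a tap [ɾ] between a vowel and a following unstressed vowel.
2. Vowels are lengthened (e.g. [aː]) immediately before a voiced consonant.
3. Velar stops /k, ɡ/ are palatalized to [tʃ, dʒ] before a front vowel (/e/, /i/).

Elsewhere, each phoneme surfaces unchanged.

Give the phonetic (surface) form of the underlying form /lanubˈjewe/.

/l/ — not in any rule's target class → [l].
Rule 2 applies to /a/ (between /l/ and /n/: before a voiced consonant) → [aː].
/n/ stays [n].
Rule 2 applies to /u/ (between /n/ and /b/: before a voiced consonant) → [uː].
/b/ stays [b].
/j/ — not in any rule's target class → [j].
/e/ — between /j/ and /w/, before a voiced consonant — surfaces as [eː] (rule 2).
/w/ (between /e/ and /e/) is unaffected → [w].
/e/ (word-final): rule 2 targets it, but not before a voiced consonant → unchanged [e].

[laːnuːbˈjeːwe]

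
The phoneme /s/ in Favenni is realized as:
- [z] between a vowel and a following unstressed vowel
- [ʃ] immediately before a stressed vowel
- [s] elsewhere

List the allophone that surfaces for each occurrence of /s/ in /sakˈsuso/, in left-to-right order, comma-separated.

Occurrence 1 (position 1): no conditioning environment matches → elsewhere allophone [s].
Occurrence 2 (position 4): immediately before a stressed vowel → [ʃ].
Occurrence 3 (position 6): between a vowel and a following unstressed vowel → [z].

[s], [ʃ], [z]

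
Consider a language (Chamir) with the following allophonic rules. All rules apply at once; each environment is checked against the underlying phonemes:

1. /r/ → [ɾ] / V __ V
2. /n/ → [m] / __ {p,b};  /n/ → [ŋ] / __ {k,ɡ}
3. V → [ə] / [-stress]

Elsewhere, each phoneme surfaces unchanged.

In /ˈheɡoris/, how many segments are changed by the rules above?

Segments that undergo a rule: /o/ → [ə] (rule 3); /r/ → [ɾ] (rule 1); /i/ → [ə] (rule 3).
All other segments surface unchanged.

3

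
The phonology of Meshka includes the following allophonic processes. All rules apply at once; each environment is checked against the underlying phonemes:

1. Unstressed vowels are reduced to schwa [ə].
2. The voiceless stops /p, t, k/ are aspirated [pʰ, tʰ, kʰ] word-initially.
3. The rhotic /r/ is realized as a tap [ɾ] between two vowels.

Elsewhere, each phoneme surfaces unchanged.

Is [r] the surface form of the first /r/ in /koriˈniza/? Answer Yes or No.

/r/ (between /o/ and /i/): between two vowels, so rule 3 applies → [ɾ].
The actual realization is [ɾ], not [r].

No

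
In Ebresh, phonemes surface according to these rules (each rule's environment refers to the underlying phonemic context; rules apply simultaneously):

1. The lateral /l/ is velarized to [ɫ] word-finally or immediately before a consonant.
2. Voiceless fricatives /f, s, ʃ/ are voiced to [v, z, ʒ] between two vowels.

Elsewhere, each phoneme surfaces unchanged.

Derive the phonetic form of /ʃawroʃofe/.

/ʃ/ (word-initial) is in the target of rule 2 but the environment (between two vowels) is not met → [ʃ].
/a/ — not in any rule's target class → [a].
/w/ (between /a/ and /r/): no rule targets it → [w].
/r/ — not in any rule's target class → [r].
/o/ stays [o].
Rule 2 applies to /ʃ/ (between /o/ and /o/: between two vowels) → [ʒ].
/o/ stays [o].
Rule 2 applies to /f/ (between /o/ and /e/: between two vowels) → [v].
/e/ stays [e].

[ʃawroʒove]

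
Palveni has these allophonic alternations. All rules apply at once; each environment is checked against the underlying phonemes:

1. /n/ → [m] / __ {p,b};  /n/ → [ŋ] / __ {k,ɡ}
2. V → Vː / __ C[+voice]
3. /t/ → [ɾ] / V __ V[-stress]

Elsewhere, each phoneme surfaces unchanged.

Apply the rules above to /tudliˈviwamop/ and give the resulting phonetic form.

[tuːdliːˈviːwaːmop]

/t/ (word-initial) fails the environment for rule 3, so it stays [t].
/u/ — between /t/ and /d/, before a voiced consonant — surfaces as [uː] (rule 2).
/d/ stays [d].
/l/ (between /d/ and /i/) is unaffected → [l].
/i/ meets the environment for rule 2 (before a voiced consonant) → [iː].
/v/ stays [v].
/i/ meets the environment for rule 2 (before a voiced consonant) → [iː].
/w/ (between /i/ and /a/) is unaffected → [w].
/a/ meets the environment for rule 2 (before a voiced consonant) → [aː].
/m/ — not in any rule's target class → [m].
/o/ (between /m/ and /p/): rule 2 targets it, but not before a voiced consonant → unchanged [o].
/p/ (word-final) is unaffected → [p].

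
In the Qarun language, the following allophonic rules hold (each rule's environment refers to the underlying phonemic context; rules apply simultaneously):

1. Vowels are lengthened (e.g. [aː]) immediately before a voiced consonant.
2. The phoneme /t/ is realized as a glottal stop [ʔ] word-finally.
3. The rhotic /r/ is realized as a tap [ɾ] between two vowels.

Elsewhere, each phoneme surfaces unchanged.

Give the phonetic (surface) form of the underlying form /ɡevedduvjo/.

/ɡ/ — not in any rule's target class → [ɡ].
/e/ meets the environment for rule 1 (before a voiced consonant) → [eː].
/v/ (between /e/ and /e/): no rule targets it → [v].
Rule 1 applies to /e/ (between /v/ and /d/: before a voiced consonant) → [eː].
/d/ stays [d].
/d/ stays [d].
/u/ (between /d/ and /v/) occurs before a voiced consonant → [uː] by rule 1.
/v/ (between /u/ and /j/) is unaffected → [v].
/j/ (between /v/ and /o/) is unaffected → [j].
/o/ (word-final) fails the environment for rule 1, so it stays [o].

[ɡeːveːdduːvjo]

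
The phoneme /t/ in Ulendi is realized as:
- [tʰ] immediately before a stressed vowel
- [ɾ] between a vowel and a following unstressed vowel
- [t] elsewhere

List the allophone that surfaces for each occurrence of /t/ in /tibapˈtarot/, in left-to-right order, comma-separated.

[t], [tʰ], [t]

Occurrence 1 (position 1): no conditioning environment matches → elsewhere allophone [t].
Occurrence 2 (position 6): immediately before a stressed vowel → [tʰ].
Occurrence 3 (position 10): no conditioning environment matches → elsewhere allophone [t].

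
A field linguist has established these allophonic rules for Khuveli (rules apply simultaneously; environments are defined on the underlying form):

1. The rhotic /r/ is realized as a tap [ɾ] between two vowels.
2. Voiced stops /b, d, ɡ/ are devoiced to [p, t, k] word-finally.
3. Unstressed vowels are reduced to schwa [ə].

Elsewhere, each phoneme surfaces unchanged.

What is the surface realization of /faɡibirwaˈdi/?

/f/ stays [f].
/a/ (between /f/ and /ɡ/) occurs in an unstressed syllable → [ə] by rule 3.
/ɡ/ (between /a/ and /i/) fails the environment for rule 2, so it stays [ɡ].
/i/ — between /ɡ/ and /b/, in an unstressed syllable — surfaces as [ə] (rule 3).
/b/ (between /i/ and /i/) fails the environment for rule 2, so it stays [b].
/i/ (between /b/ and /r/): in an unstressed syllable, so rule 3 applies → [ə].
/r/ — between /i/ and /w/; rule 1 does not apply here → [r].
/w/ (between /r/ and /a/) is unaffected → [w].
Rule 3 applies to /a/ (between /w/ and /d/: in an unstressed syllable) → [ə].
/d/ (between /a/ and /i/) is in the target of rule 2 but the environment (word-finally) is not met → [d].
/i/ (word-final) fails the environment for rule 3, so it stays [i].

[fəɡəbərwəˈdi]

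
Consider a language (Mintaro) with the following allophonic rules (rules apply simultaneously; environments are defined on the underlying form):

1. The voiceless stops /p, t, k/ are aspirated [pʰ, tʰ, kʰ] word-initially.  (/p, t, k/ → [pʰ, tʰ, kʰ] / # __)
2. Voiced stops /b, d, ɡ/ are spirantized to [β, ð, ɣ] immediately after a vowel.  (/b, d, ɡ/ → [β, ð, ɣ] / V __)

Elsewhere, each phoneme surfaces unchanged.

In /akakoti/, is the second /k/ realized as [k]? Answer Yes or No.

/k/ (between /a/ and /o/) is in the target of rule 1 but the environment (word-initially) is not met → [k].
The actual realization is [k], which matches [k].

Yes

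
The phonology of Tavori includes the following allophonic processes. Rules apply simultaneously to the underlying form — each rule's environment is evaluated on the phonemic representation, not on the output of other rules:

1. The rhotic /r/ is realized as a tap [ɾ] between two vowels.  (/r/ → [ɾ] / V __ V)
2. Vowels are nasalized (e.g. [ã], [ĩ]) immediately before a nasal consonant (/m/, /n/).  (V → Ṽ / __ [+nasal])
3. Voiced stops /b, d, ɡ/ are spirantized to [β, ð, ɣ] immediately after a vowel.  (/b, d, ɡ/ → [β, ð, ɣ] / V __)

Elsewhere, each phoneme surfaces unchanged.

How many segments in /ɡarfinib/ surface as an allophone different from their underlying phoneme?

Segments that undergo a rule: /i/ → [ĩ] (rule 2); /b/ → [β] (rule 3).
All other segments surface unchanged.

2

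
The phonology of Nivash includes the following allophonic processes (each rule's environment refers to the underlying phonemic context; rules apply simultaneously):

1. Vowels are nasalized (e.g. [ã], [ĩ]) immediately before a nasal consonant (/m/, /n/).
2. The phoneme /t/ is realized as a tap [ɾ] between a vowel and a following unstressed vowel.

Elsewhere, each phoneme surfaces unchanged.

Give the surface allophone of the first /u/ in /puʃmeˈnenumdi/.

[u]

/u/ (between /p/ and /ʃ/) is in the target of rule 1 but the environment (before a nasal consonant) is not met → [u].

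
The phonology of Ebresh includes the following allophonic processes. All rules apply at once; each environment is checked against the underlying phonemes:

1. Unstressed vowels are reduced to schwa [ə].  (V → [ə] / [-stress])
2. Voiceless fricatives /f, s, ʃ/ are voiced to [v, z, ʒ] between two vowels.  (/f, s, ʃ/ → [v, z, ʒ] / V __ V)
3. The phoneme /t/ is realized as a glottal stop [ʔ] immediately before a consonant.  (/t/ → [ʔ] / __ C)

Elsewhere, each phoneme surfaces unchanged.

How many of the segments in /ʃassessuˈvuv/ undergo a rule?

Segments that undergo a rule: /a/ → [ə] (rule 1); /e/ → [ə] (rule 1); /u/ → [ə] (rule 1).
All other segments surface unchanged.

3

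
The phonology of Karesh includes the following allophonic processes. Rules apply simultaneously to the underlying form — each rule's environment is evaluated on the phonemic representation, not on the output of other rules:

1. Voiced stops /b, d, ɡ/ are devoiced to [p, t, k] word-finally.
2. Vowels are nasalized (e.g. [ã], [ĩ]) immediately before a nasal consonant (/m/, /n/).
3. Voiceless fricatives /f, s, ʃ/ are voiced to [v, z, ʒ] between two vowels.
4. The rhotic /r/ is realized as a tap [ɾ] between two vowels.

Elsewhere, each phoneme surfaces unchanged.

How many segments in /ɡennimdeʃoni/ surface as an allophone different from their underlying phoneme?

Segments that undergo a rule: /e/ → [ẽ] (rule 2); /i/ → [ĩ] (rule 2); /ʃ/ → [ʒ] (rule 3); /o/ → [õ] (rule 2).
All other segments surface unchanged.

4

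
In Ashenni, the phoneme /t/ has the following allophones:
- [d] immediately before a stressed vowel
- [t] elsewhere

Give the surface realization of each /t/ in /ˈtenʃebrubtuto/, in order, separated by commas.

Occurrence 1 (position 1): immediately before a stressed vowel → [d].
Occurrence 2 (position 10): no conditioning environment matches → elsewhere allophone [t].
Occurrence 3 (position 12): no conditioning environment matches → elsewhere allophone [t].

[d], [t], [t]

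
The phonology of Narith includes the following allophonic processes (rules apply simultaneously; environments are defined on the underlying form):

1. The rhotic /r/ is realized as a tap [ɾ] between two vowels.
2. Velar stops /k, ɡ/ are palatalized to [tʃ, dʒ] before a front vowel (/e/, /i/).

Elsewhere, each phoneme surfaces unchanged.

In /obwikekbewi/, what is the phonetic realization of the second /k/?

/k/ — between /e/ and /b/; rule 2 does not apply here → [k].

[k]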